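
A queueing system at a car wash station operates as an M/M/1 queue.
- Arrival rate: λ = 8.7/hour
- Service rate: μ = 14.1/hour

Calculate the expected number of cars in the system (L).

ρ = λ/μ = 8.7/14.1 = 0.6170
For M/M/1: L = λ/(μ-λ)
L = 8.7/(14.1-8.7) = 8.7/5.40
L = 1.6111 cars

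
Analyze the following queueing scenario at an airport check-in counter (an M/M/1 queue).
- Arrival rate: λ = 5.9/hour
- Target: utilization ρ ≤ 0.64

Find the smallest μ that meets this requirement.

ρ = λ/μ, so μ = λ/ρ
μ ≥ 5.9/0.64 = 9.2188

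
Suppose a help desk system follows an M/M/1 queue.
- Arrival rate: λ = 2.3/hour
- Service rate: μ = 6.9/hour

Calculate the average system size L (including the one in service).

ρ = λ/μ = 2.3/6.9 = 0.3333
For M/M/1: L = λ/(μ-λ)
L = 2.3/(6.9-2.3) = 2.3/4.60
L = 0.5000 tickets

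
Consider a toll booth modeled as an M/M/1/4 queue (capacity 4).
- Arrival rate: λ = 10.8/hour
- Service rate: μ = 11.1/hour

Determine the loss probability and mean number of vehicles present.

ρ = λ/μ = 10.8/11.1 = 0.97297
P₀ = (1-ρ)/(1-ρ^(K+1)) = (1-0.97297)/(1-0.97297^5) = 0.027030/0.12804 = 0.2111
P_K = P₀×ρ^K = 0.2111 × 0.97297^4 = 0.2111 × 0.8962 = 0.1892
Blocking probability P_4 = 0.1892 (18.92%)
L = ρ[1 - (K+1)ρ^K + Kρ^(K+1)] / [(1-ρ)(1-ρ^(K+1))]
L = 0.97297 × (1 - 5×0.896185 + 4×0.871961) / ((1 - 0.97297) × (1 - 0.871961)) = 1.9452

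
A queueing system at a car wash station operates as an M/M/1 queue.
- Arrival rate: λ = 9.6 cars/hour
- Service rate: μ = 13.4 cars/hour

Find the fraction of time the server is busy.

Server utilization: ρ = λ/μ
ρ = 9.6/13.4 = 0.7164
The server is busy 71.64% of the time.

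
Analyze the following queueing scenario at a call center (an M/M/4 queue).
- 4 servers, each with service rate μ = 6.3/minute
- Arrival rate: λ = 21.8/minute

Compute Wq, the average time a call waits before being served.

Traffic intensity: ρ = λ/(cμ) = 21.8/(4×6.3) = 0.8651
Since ρ = 0.8651 < 1, system is stable.
Offered load a = λ/μ = cρ = 21.8/6.3 = 3.4603
P₀ = [ Σₙ₌₀^3 aⁿ/n! + a^4/(4!(1-ρ)) ]⁻¹
Σ = a^0/0! + a^1/1! + a^2/2! + a^3/3! = 1.0000 + 3.4603 + 5.9869 + 6.9055 = 17.3527
a^4/(4!(1-ρ)) = 143.3718/(24 × 0.1349206) = 44.2766
P₀ = 1/(17.3527 + 44.2766) = 0.01623
Lq = P₀·a^4·ρ / (4!(1-ρ)²) = 0.0162260 × 143.3718 × 0.865079 / (24 × 0.0182036) = 4.6064
Wq = Lq/λ = 4.6064/21.8 = 0.2113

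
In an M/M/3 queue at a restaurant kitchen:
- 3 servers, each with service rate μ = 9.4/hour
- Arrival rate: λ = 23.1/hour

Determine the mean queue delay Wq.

Traffic intensity: ρ = λ/(cμ) = 23.1/(3×9.4) = 0.8191
Since ρ = 0.8191 < 1, system is stable.
Offered load a = λ/μ = cρ = 23.1/9.4 = 2.4574
P₀ = [ Σₙ₌₀^2 aⁿ/n! + a^3/(3!(1-ρ)) ]⁻¹
Σ = a^0/0! + a^1/1! + a^2/2! = 1.00000 + 2.45745 + 3.01952 = 6.4770
a^3/(3!(1-ρ)) = 14.8406/(6 × 0.18085) = 13.6767
P₀ = 1/(6.4770 + 13.6767) = 0.04962
Lq = P₀·a^3·ρ / (3!(1-ρ)²) = 0.049619 × 14.8406 × 0.81915 / (6 × 0.032707) = 3.0738
Wq = Lq/λ = 3.0738/23.1 = 0.1331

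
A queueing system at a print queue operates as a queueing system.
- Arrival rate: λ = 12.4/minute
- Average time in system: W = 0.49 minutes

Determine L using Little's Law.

Little's Law: L = λW
L = 12.4 × 0.49 = 6.0760 jobs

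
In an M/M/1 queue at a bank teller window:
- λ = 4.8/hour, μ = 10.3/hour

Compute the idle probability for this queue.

ρ = λ/μ = 4.8/10.3 = 0.4660
P(0) = 1 - ρ = 1 - 0.4660 = 0.5340
The server is idle 53.40% of the time.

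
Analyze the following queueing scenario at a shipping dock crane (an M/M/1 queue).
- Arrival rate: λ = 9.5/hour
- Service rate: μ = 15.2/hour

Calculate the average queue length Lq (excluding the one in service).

ρ = λ/μ = 9.5/15.2 = 0.6250
For M/M/1: Lq = λ²/(μ(μ-λ))
Lq = 90.25/(15.2 × 5.70)
Lq = 1.0417 containers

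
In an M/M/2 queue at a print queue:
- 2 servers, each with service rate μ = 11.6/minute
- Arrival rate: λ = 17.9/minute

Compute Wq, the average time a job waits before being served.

Traffic intensity: ρ = λ/(cμ) = 17.9/(2×11.6) = 0.7716
Since ρ = 0.7716 < 1, system is stable.
Offered load a = λ/μ = cρ = 17.9/11.6 = 1.5431
P₀ = [ Σₙ₌₀^1 aⁿ/n! + a^2/(2!(1-ρ)) ]⁻¹
Σ = a^0/0! + a^1/1! = 1.0000 + 1.5431 = 2.5431
a^2/(2!(1-ρ)) = 2.3812/(2 × 0.22845) = 5.2116
P₀ = 1/(2.5431 + 5.2116) = 0.1290
Lq = P₀·a^2·ρ / (2!(1-ρ)²) = 0.128954 × 2.38117 × 0.771552 / (2 × 0.0521886) = 2.2698
Wq = Lq/λ = 2.2698/17.9 = 0.1268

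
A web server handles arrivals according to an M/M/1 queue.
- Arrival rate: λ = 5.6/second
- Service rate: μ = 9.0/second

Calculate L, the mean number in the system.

ρ = λ/μ = 5.6/9.0 = 0.6222
For M/M/1: L = λ/(μ-λ)
L = 5.6/(9.0-5.6) = 5.6/3.40
L = 1.6471 requests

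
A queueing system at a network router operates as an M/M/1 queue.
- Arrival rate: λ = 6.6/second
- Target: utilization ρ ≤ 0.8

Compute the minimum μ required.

ρ = λ/μ, so μ = λ/ρ
μ ≥ 6.6/0.8 = 8.2500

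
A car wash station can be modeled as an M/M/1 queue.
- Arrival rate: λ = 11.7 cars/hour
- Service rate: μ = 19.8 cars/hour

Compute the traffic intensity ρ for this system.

Server utilization: ρ = λ/μ
ρ = 11.7/19.8 = 0.5909
The server is busy 59.09% of the time.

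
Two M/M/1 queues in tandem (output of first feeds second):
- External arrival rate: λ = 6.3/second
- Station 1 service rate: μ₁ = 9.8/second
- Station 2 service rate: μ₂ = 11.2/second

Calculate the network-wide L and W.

By Jackson's theorem, each station behaves as independent M/M/1.
Station 1: ρ₁ = 6.3/9.8 = 0.6429, L₁ = ρ₁/(1-ρ₁) = λ/(μ₁-λ) = 6.3/3.50 = 1.8000
Station 2: ρ₂ = 6.3/11.2 = 0.5625, L₂ = ρ₂/(1-ρ₂) = λ/(μ₂-λ) = 6.3/4.90 = 1.2857
Total: L = L₁ + L₂ = 1.8000 + 1.2857 = 3.0857
W = L/λ = 3.0857/6.3 = 0.4898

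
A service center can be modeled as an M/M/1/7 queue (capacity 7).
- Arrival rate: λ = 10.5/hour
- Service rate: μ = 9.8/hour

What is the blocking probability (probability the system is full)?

ρ = λ/μ = 10.5/9.8 = 1.07143
P₀ = (1-ρ)/(1-ρ^(K+1)) = (1-1.07143)/(1-1.07143^8) = -0.07143/-0.7366 = 0.09697
P_K = P₀×ρ^K = 0.09697 × 1.07143^7 = 0.09697 × 1.6209 = 0.1572
Blocking probability = 15.72%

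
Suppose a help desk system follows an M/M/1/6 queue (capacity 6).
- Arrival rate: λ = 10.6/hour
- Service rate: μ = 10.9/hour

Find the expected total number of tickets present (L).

ρ = λ/μ = 10.6/10.9 = 0.97248
P₀ = (1-ρ)/(1-ρ^(K+1)) = (1-0.97248)/(1-0.97248^7) = 0.02752/0.1774 = 0.1551
P_K = P₀×ρ^K = 0.1551 × 0.97248^6 = 0.1551 × 0.8458 = 0.1312
L = ρ[1 - (K+1)ρ^K + Kρ^(K+1)] / [(1-ρ)(1-ρ^(K+1))]
L = 0.97248 × (1 - 7×0.8458319 + 6×0.8225546) / ((1 - 0.97248) × (1 - 0.8225546)) = 2.8884 tickets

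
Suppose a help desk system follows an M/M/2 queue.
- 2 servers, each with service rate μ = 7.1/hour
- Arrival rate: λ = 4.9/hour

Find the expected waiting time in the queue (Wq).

Traffic intensity: ρ = λ/(cμ) = 4.9/(2×7.1) = 0.3451
Since ρ = 0.3451 < 1, system is stable.
Offered load a = λ/μ = cρ = 4.9/7.1 = 0.6901
P₀ = [ Σₙ₌₀^1 aⁿ/n! + a^2/(2!(1-ρ)) ]⁻¹
Σ = a^0/0! + a^1/1! = 1.0000 + 0.6901 = 1.6901
a^2/(2!(1-ρ)) = 0.4763/(2 × 0.6549) = 0.3636
P₀ = 1/(1.6901 + 0.3636) = 0.4869
Lq = P₀·a^2·ρ / (2!(1-ρ)²) = 0.486911 × 0.476294 × 0.345070 / (2 × 0.428933) = 0.09329
Wq = Lq/λ = 0.09329/4.9 = 0.01904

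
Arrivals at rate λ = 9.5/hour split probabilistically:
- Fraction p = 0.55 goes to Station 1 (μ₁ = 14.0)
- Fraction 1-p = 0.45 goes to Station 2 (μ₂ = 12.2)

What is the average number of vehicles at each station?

Effective rates: λ₁ = 9.5×0.55 = 5.225, λ₂ = 9.5×0.45 = 4.275
Station 1: ρ₁ = 5.225/14.0 = 0.3732, L₁ = ρ₁/(1-ρ₁) = 0.3732/(1-0.3732) = 0.5954
Station 2: ρ₂ = 4.275/12.2 = 0.3504, L₂ = ρ₂/(1-ρ₂) = 0.3504/(1-0.3504) = 0.5394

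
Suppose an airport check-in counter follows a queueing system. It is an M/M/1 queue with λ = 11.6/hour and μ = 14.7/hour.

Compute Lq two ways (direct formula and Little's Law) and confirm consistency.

Method 1 (direct): Lq = λ²/(μ(μ-λ)) = 134.56/(14.7 × 3.10) = 2.9528

Method 2 (Little's Law):
W = 1/(μ-λ) = 1/3.10 = 0.32258
Wq = W - 1/μ = 0.32258 - 0.068027 = 0.25455
Lq = λWq = 11.6 × 0.25455 = 2.9528 ✔ (matches Method 1)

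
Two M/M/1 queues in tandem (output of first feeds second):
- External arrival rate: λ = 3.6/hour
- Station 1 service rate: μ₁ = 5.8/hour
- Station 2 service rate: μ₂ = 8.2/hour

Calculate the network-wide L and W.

By Jackson's theorem, each station behaves as independent M/M/1.
Station 1: ρ₁ = 3.6/5.8 = 0.6207, L₁ = ρ₁/(1-ρ₁) = λ/(μ₁-λ) = 3.6/2.20 = 1.6364
Station 2: ρ₂ = 3.6/8.2 = 0.4390, L₂ = ρ₂/(1-ρ₂) = λ/(μ₂-λ) = 3.6/4.60 = 0.7826
Total: L = L₁ + L₂ = 1.6364 + 0.7826 = 2.4190
W = L/λ = 2.4190/3.6 = 0.6719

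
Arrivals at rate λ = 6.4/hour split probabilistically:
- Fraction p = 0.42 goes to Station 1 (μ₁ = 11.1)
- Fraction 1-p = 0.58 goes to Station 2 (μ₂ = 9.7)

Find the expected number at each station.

Effective rates: λ₁ = 6.4×0.42 = 2.688, λ₂ = 6.4×0.58 = 3.712
Station 1: ρ₁ = 2.688/11.1 = 0.24216, L₁ = ρ₁/(1-ρ₁) = 0.24216/(1-0.24216) = 0.3195
Station 2: ρ₂ = 3.712/9.7 = 0.38268, L₂ = ρ₂/(1-ρ₂) = 0.38268/(1-0.38268) = 0.6199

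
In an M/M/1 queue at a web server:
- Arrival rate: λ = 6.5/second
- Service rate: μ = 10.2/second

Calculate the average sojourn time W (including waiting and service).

First, compute utilization: ρ = λ/μ = 6.5/10.2 = 0.6373
For M/M/1: W = 1/(μ-λ)
W = 1/(10.2-6.5) = 1/3.70
W = 0.2703 seconds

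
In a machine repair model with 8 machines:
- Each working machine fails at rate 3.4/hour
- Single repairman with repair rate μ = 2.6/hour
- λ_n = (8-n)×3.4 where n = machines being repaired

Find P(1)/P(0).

P(1)/P(0) = ∏_{i=0}^{1-1} λ_i/μ_{i+1}
= (8-0)×3.4/2.6
= 10.4615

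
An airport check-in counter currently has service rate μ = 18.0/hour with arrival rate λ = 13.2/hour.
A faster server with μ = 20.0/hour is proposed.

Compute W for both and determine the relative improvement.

System 1: ρ₁ = 13.2/18.0 = 0.7333, W₁ = 1/(18.0-13.2) = 0.20833
System 2: ρ₂ = 13.2/20.0 = 0.6600, W₂ = 1/(20.0-13.2) = 0.14706
Improvement: (W₁-W₂)/W₁ = (0.20833-0.14706)/0.20833 = 29.41%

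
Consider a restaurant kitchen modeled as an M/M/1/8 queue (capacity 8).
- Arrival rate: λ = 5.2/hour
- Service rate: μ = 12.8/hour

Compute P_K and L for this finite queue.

ρ = λ/μ = 5.2/12.8 = 0.40625
P₀ = (1-ρ)/(1-ρ^(K+1)) = (1-0.40625)/(1-0.40625^9) = 0.59375/0.99970 = 0.5939
P_K = P₀×ρ^K = 0.5939 × 0.40625^8 = 0.5939 × 0.0007419 = 0.0004406
Blocking probability P_8 = 0.0004406 (0.04406%)
L = ρ[1 - (K+1)ρ^K + Kρ^(K+1)] / [(1-ρ)(1-ρ^(K+1))]
L = 0.40625 × (1 - 9×0.0007419 + 8×0.0003014) / ((1 - 0.40625) × (1 - 0.0003014)) = 0.6815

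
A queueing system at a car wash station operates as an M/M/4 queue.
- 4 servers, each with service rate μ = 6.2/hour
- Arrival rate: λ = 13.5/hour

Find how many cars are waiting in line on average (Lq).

Traffic intensity: ρ = λ/(cμ) = 13.5/(4×6.2) = 0.5444
Since ρ = 0.5444 < 1, system is stable.
Offered load a = λ/μ = cρ = 13.5/6.2 = 2.1774
P₀ = [ Σₙ₌₀^3 aⁿ/n! + a^4/(4!(1-ρ)) ]⁻¹
Σ = a^0/0! + a^1/1! + a^2/2! + a^3/3! = 1.0000 + 2.1774 + 2.3706 + 1.7206 = 7.2686
a^4/(4!(1-ρ)) = 22.4786/(24 × 0.455645) = 2.0556
P₀ = 1/(7.2686 + 2.0556) = 0.1072
Lq = P₀·a^4·ρ / (4!(1-ρ)²) = 0.10725 × 22.4786 × 0.54435 / (24 × 0.20761) = 0.2634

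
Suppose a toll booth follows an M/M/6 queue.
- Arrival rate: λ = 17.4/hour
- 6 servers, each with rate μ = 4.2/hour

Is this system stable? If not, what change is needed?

Stability requires ρ = λ/(cμ) < 1
ρ = 17.4/(6 × 4.2) = 17.4/25.20 = 0.6905
Since 0.6905 < 1, the system is STABLE.
The servers are busy 69.05% of the time.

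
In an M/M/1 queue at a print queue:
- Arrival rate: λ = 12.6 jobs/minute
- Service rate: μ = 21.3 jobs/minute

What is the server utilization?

Server utilization: ρ = λ/μ
ρ = 12.6/21.3 = 0.5915
The server is busy 59.15% of the time.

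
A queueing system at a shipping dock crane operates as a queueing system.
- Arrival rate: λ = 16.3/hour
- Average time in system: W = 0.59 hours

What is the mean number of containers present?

Little's Law: L = λW
L = 16.3 × 0.59 = 9.6170 containers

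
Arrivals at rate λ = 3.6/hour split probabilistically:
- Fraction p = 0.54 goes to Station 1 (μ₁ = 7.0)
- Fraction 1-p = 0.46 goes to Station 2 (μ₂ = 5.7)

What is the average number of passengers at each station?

Effective rates: λ₁ = 3.6×0.54 = 1.944, λ₂ = 3.6×0.46 = 1.656
Station 1: ρ₁ = 1.944/7.0 = 0.2777, L₁ = ρ₁/(1-ρ₁) = 0.2777/(1-0.2777) = 0.3845
Station 2: ρ₂ = 1.656/5.7 = 0.29053, L₂ = ρ₂/(1-ρ₂) = 0.29053/(1-0.29053) = 0.4095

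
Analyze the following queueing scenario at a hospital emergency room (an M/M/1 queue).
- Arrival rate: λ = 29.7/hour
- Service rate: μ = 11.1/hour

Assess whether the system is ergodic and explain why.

Stability requires ρ = λ/(cμ) < 1
ρ = 29.7/(1 × 11.1) = 29.7/11.10 = 2.6757
Since 2.6757 ≥ 1, the system is UNSTABLE.
Queue grows without bound. Need μ > λ = 29.7.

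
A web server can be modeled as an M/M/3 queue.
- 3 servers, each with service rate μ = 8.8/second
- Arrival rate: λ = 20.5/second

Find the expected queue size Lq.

Traffic intensity: ρ = λ/(cμ) = 20.5/(3×8.8) = 0.7765
Since ρ = 0.7765 < 1, system is stable.
Offered load a = λ/μ = cρ = 20.5/8.8 = 2.3295
P₀ = [ Σₙ₌₀^2 aⁿ/n! + a^3/(3!(1-ρ)) ]⁻¹
Σ = a^0/0! + a^1/1! + a^2/2! = 1.0000 + 2.3295 + 2.7134 = 6.0429
a^3/(3!(1-ρ)) = 12.6419/(6 × 0.223485) = 9.4279
P₀ = 1/(6.0429 + 9.4279) = 0.06464
Lq = P₀·a^3·ρ / (3!(1-ρ)²) = 0.064638 × 12.6419 × 0.77652 / (6 × 0.049945) = 2.1174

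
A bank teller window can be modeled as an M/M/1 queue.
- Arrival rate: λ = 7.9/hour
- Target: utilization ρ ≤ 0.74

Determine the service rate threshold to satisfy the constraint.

ρ = λ/μ, so μ = λ/ρ
μ ≥ 7.9/0.74 = 10.6757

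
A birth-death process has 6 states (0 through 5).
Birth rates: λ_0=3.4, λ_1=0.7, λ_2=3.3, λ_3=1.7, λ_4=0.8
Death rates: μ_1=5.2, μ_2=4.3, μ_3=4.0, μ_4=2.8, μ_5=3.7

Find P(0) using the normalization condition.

Ratios P(n)/P(0) = (λ₀···λₙ₋₁)/(μ₁···μₙ):
P(1)/P(0) = (3.4)/(5.2) = 0.6538
P(2)/P(0) = (3.4×0.7)/(5.2×4.3) = 0.1064
P(3)/P(0) = (3.4×0.7×3.3)/(5.2×4.3×4.0) = 0.08781
P(4)/P(0) = (3.4×0.7×3.3×1.7)/(5.2×4.3×4.0×2.8) = 0.05332
P(5)/P(0) = (3.4×0.7×3.3×1.7×0.8)/(5.2×4.3×4.0×2.8×3.7) = 0.01153

Normalization: ∑ P(n) = 1
P(0) × (1.0000 + 0.6538 + 0.1064 + 0.08781 + 0.05332 + 0.01153) = 1
P(0) × 1.9129 = 1
P(0) = 1/1.9129 = 0.5228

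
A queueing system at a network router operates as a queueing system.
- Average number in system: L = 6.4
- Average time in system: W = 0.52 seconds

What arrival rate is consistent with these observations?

Little's Law: L = λW, so λ = L/W
λ = 6.4/0.52 = 12.3077 packets/second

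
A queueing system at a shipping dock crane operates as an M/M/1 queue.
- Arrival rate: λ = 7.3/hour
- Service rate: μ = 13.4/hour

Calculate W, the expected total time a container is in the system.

First, compute utilization: ρ = λ/μ = 7.3/13.4 = 0.5448
For M/M/1: W = 1/(μ-λ)
W = 1/(13.4-7.3) = 1/6.10
W = 0.1639 hours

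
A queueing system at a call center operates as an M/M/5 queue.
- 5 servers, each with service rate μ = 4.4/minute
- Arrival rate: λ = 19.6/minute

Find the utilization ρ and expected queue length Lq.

Traffic intensity: ρ = λ/(cμ) = 19.6/(5×4.4) = 0.8909
Since ρ = 0.8909 < 1, system is stable.
Offered load a = λ/μ = cρ = 19.6/4.4 = 4.4545
P₀ = [ Σₙ₌₀^4 aⁿ/n! + a^5/(5!(1-ρ)) ]⁻¹
Σ = a^0/0! + a^1/1! + a^2/2! + a^3/3! + a^4/4! = 1.0000 + 4.4545 + 9.9215 + 14.7319 + 16.4060 = 46.5139
a^5/(5!(1-ρ)) = 1753.9491/(120 × 0.1090909) = 133.9822
P₀ = 1/(46.5139 + 133.9822) = 0.005540
Lq = P₀·a^5·ρ / (5!(1-ρ)²) = 0.00554028 × 1753.9491 × 0.890909 / (120 × 0.0119008) = 6.0621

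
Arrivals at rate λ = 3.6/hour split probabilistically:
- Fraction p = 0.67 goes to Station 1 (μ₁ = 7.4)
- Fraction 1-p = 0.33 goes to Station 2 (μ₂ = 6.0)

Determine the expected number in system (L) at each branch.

Effective rates: λ₁ = 3.6×0.67 = 2.412, λ₂ = 3.6×0.33 = 1.188
Station 1: ρ₁ = 2.412/7.4 = 0.32595, L₁ = ρ₁/(1-ρ₁) = 0.32595/(1-0.32595) = 0.4836
Station 2: ρ₂ = 1.188/6.0 = 0.1980, L₂ = ρ₂/(1-ρ₂) = 0.1980/(1-0.1980) = 0.2469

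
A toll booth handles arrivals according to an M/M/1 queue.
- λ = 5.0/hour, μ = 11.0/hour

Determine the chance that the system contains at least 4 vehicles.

ρ = λ/μ = 5.0/11.0 = 0.45455
P(N ≥ n) = ρⁿ
P(N ≥ 4) = 0.45455^4
P(N ≥ 4) = 0.04269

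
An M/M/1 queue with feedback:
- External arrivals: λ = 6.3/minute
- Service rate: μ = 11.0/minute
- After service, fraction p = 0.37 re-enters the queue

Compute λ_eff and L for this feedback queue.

Effective arrival rate: λ_eff = λ/(1-p) = 6.3/(1-0.37) = 6.3/0.63 = 10.0000
ρ = λ_eff/μ = 10.0000/11.0 = 0.909091
L = ρ/(1-ρ) = 0.909091/(1-0.909091) = 10.0000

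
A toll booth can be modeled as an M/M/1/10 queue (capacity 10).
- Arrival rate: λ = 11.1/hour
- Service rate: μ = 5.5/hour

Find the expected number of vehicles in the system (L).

ρ = λ/μ = 11.1/5.5 = 2.01818
P₀ = (1-ρ)/(1-ρ^(K+1)) = (1-2.01818)/(1-2.01818^11) = -1.0182/-2261.3452 = 0.0004503
P_K = P₀×ρ^K = 0.00045025 × 2.01818^10 = 0.00045025 × 1120.9829 = 0.5047
L = ρ[1 - (K+1)ρ^K + Kρ^(K+1)] / [(1-ρ)(1-ρ^(K+1))]
L = 2.01818 × (1 - 11×1120.9829 + 10×2262.3452) / ((1 - 2.01818) × (1 - 2262.3452)) = 9.0227 vehicles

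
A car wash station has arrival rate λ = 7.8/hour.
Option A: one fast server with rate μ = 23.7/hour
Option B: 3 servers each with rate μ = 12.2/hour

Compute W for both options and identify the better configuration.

Option A: single server μ = 23.7 (M/M/1)
  ρ_A = 7.8/23.7 = 0.3291
  W_A = 1/(μ-λ) = 1/(23.7-7.8) = 1/15.90 = 0.06289

Option B: 3 servers μ = 12.2 (M/M/3)
  ρ_B = λ/(cμ) = 7.8/(3×12.2) = 0.2131
  Offered load a = λ/μ = cρ = 7.8/12.2 = 0.6393
  P₀ = [ Σₙ₌₀^2 aⁿ/n! + a^3/(3!(1-ρ)) ]⁻¹
  Σ = a^0/0! + a^1/1! + a^2/2! = 1.0000 + 0.6393 + 0.2044 = 1.8437
  a^3/(3!(1-ρ)) = 0.26134/(6 × 0.78689) = 0.05535
  P₀ = 1/(1.8437 + 0.05535) = 0.5266
  Lq = P₀·a^3·ρ / (3!(1-ρ)²) = 0.52657 × 0.26134 × 0.21311 / (6 × 0.61919) = 0.007894
  Wq_B = Lq/λ = 0.007894/7.8 = 0.001012
  W_B = Wq_B + 1/μ = 0.001012 + 0.08197 = 0.08298

Since W_A = 0.06289 < W_B = 0.08298, Option A (single fast server) has the shorter time in system.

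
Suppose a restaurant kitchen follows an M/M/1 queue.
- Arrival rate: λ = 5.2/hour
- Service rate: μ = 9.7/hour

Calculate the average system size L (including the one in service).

ρ = λ/μ = 5.2/9.7 = 0.5361
For M/M/1: L = λ/(μ-λ)
L = 5.2/(9.7-5.2) = 5.2/4.50
L = 1.1556 orders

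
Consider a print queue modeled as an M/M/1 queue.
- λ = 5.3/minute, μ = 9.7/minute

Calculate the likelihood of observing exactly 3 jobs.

ρ = λ/μ = 5.3/9.7 = 0.54639
P(n) = (1-ρ)ρⁿ
P(3) = (1-0.54639) × 0.54639^3
P(3) = 0.45361 × 0.16312
P(3) = 0.07399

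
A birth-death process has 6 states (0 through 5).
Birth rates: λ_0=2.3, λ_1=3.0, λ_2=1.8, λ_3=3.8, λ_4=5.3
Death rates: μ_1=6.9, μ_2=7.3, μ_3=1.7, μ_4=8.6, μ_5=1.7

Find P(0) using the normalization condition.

Ratios P(n)/P(0) = (λ₀···λₙ₋₁)/(μ₁···μₙ):
P(1)/P(0) = (2.3)/(6.9) = 0.33333
P(2)/P(0) = (2.3×3.0)/(6.9×7.3) = 0.13699
P(3)/P(0) = (2.3×3.0×1.8)/(6.9×7.3×1.7) = 0.14504
P(4)/P(0) = (2.3×3.0×1.8×3.8)/(6.9×7.3×1.7×8.6) = 0.064089
P(5)/P(0) = (2.3×3.0×1.8×3.8×5.3)/(6.9×7.3×1.7×8.6×1.7) = 0.19981

Normalization: ∑ P(n) = 1
P(0) × (1.0000 + 0.33333 + 0.13699 + 0.14504 + 0.064089 + 0.19981) = 1
P(0) × 1.8793 = 1
P(0) = 1/1.8793 = 0.5321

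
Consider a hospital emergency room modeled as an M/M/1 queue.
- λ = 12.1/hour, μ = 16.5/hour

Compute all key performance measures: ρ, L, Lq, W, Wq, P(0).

Step 1: ρ = λ/μ = 12.1/16.5 = 0.7333
Step 2: L = λ/(μ-λ) = 12.1/4.40 = 2.7500
Step 3: Lq = λ²/(μ(μ-λ)) = 146.41/(16.5×4.40) = 2.0167
Step 4: W = 1/(μ-λ) = 1/4.40 = 0.22727
Step 5: Wq = λ/(μ(μ-λ)) = 12.1/(16.5×4.40) = 0.1667
Step 6: P(0) = 1-ρ = 0.2667
Verify: L = λW = 12.1×0.22727 = 2.7500 ✔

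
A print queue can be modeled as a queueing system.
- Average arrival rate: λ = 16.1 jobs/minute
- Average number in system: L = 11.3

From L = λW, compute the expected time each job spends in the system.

Little's Law: L = λW, so W = L/λ
W = 11.3/16.1 = 0.7019 minutes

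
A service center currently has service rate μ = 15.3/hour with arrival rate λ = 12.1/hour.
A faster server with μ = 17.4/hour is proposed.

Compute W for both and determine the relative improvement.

System 1: ρ₁ = 12.1/15.3 = 0.7908, W₁ = 1/(15.3-12.1) = 0.3125
System 2: ρ₂ = 12.1/17.4 = 0.6954, W₂ = 1/(17.4-12.1) = 0.1887
Improvement: (W₁-W₂)/W₁ = (0.3125-0.1887)/0.3125 = 39.62%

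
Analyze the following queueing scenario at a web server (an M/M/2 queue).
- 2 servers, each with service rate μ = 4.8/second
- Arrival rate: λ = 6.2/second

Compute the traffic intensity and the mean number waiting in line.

Traffic intensity: ρ = λ/(cμ) = 6.2/(2×4.8) = 0.6458
Since ρ = 0.6458 < 1, system is stable.
Offered load a = λ/μ = cρ = 6.2/4.8 = 1.2917
P₀ = [ Σₙ₌₀^1 aⁿ/n! + a^2/(2!(1-ρ)) ]⁻¹
Σ = a^0/0! + a^1/1! = 1.0000 + 1.2917 = 2.2917
a^2/(2!(1-ρ)) = 1.6684/(2 × 0.35417) = 2.3554
P₀ = 1/(2.2917 + 2.3554) = 0.2152
Lq = P₀·a^2·ρ / (2!(1-ρ)²) = 0.21519 × 1.6684 × 0.64583 / (2 × 0.12543) = 0.9243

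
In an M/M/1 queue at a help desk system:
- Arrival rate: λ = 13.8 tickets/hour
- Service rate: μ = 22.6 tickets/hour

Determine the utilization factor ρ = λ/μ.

Server utilization: ρ = λ/μ
ρ = 13.8/22.6 = 0.6106
The server is busy 61.06% of the time.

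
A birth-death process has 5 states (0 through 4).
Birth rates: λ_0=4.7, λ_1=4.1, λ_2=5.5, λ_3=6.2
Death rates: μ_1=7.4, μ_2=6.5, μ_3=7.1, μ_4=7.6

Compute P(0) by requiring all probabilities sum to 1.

Ratios P(n)/P(0) = (λ₀···λₙ₋₁)/(μ₁···μₙ):
P(1)/P(0) = (4.7)/(7.4) = 0.63514
P(2)/P(0) = (4.7×4.1)/(7.4×6.5) = 0.40062
P(3)/P(0) = (4.7×4.1×5.5)/(7.4×6.5×7.1) = 0.31034
P(4)/P(0) = (4.7×4.1×5.5×6.2)/(7.4×6.5×7.1×7.6) = 0.25317

Normalization: ∑ P(n) = 1
P(0) × (1.0000 + 0.63514 + 0.40062 + 0.31034 + 0.25317) = 1
P(0) × 2.5993 = 1
P(0) = 1/2.5993 = 0.3847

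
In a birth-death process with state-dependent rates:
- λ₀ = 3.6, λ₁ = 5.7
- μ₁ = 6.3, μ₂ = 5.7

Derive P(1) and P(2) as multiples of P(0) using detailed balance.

Balance equations:
State 0: λ₀P₀ = μ₁P₁ → P₁ = (λ₀/μ₁)P₀ = (3.6/6.3)P₀ = 0.5714P₀
State 1: P₂ = (λ₀λ₁)/(μ₁μ₂)P₀ = (3.6×5.7)/(6.3×5.7)P₀ = 0.5714P₀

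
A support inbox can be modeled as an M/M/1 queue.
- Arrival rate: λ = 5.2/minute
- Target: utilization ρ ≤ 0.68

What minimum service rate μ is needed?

ρ = λ/μ, so μ = λ/ρ
μ ≥ 5.2/0.68 = 7.6471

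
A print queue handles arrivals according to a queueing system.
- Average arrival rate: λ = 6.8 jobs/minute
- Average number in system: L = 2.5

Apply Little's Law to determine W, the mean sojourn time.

Little's Law: L = λW, so W = L/λ
W = 2.5/6.8 = 0.3676 minutes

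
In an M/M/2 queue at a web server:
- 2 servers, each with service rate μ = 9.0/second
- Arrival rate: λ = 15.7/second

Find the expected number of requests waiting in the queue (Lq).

Traffic intensity: ρ = λ/(cμ) = 15.7/(2×9.0) = 0.8722
Since ρ = 0.8722 < 1, system is stable.
Offered load a = λ/μ = cρ = 15.7/9.0 = 1.7444
P₀ = [ Σₙ₌₀^1 aⁿ/n! + a^2/(2!(1-ρ)) ]⁻¹
Σ = a^0/0! + a^1/1! = 1.0000 + 1.7444 = 2.7444
a^2/(2!(1-ρ)) = 3.04309/(2 × 0.127778) = 11.9077
P₀ = 1/(2.7444 + 11.9077) = 0.06825
Lq = P₀·a^2·ρ / (2!(1-ρ)²) = 0.0682493 × 3.04309 × 0.872222 / (2 × 0.0163272) = 5.5475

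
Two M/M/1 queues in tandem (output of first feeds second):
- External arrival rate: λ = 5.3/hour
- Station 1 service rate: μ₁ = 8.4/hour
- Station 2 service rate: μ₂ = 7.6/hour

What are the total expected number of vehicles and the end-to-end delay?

By Jackson's theorem, each station behaves as independent M/M/1.
Station 1: ρ₁ = 5.3/8.4 = 0.6310, L₁ = ρ₁/(1-ρ₁) = λ/(μ₁-λ) = 5.3/3.10 = 1.7097
Station 2: ρ₂ = 5.3/7.6 = 0.6974, L₂ = ρ₂/(1-ρ₂) = λ/(μ₂-λ) = 5.3/2.30 = 2.3043
Total: L = L₁ + L₂ = 1.7097 + 2.3043 = 4.0140
W = L/λ = 4.0140/5.3 = 0.7574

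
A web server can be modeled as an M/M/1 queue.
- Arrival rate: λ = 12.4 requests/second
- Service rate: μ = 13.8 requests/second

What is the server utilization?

Server utilization: ρ = λ/μ
ρ = 12.4/13.8 = 0.8986
The server is busy 89.86% of the time.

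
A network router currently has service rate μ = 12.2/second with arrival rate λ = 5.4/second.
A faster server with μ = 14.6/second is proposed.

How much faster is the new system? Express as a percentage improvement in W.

System 1: ρ₁ = 5.4/12.2 = 0.4426, W₁ = 1/(12.2-5.4) = 0.147059
System 2: ρ₂ = 5.4/14.6 = 0.3699, W₂ = 1/(14.6-5.4) = 0.108696
Improvement: (W₁-W₂)/W₁ = (0.147059-0.108696)/0.147059 = 26.09%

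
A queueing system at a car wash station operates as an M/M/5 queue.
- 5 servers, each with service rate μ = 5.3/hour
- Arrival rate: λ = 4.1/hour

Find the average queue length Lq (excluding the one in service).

Traffic intensity: ρ = λ/(cμ) = 4.1/(5×5.3) = 0.1547
Since ρ = 0.1547 < 1, system is stable.
Offered load a = λ/μ = cρ = 4.1/5.3 = 0.7736
P₀ = [ Σₙ₌₀^4 aⁿ/n! + a^5/(5!(1-ρ)) ]⁻¹
Σ = a^0/0! + a^1/1! + a^2/2! + a^3/3! + a^4/4! = 1.0000 + 0.7736 + 0.2992 + 0.07716 + 0.01492 = 2.1649
a^5/(5!(1-ρ)) = 0.2770/(120 × 0.8453) = 0.002731
P₀ = 1/(2.1649 + 0.002731) = 0.4613
Lq = P₀·a^5·ρ / (5!(1-ρ)²) = 0.4613 × 0.2770 × 0.1547 / (120 × 0.7145) = 0.0002306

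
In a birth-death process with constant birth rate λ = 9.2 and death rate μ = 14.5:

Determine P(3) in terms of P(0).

For constant rates: P(n)/P(0) = (λ/μ)^n
P(3)/P(0) = (9.2/14.5)^3 = 0.6345^3 = 0.2554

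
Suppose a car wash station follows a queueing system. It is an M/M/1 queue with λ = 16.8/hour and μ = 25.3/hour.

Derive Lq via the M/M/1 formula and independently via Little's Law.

Method 1 (direct): Lq = λ²/(μ(μ-λ)) = 282.24/(25.3 × 8.50) = 1.3124

Method 2 (Little's Law):
W = 1/(μ-λ) = 1/8.50 = 0.11765
Wq = W - 1/μ = 0.11765 - 0.039526 = 0.07812
Lq = λWq = 16.8 × 0.07812 = 1.3124 ✔ (matches Method 1)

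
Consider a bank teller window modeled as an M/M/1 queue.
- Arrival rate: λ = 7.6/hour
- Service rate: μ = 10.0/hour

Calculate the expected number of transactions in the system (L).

ρ = λ/μ = 7.6/10.0 = 0.7600
For M/M/1: L = λ/(μ-λ)
L = 7.6/(10.0-7.6) = 7.6/2.40
L = 3.1667 transactions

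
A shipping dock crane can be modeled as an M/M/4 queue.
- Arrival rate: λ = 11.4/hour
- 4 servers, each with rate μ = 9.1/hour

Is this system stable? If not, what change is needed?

Stability requires ρ = λ/(cμ) < 1
ρ = 11.4/(4 × 9.1) = 11.4/36.40 = 0.3132
Since 0.3132 < 1, the system is STABLE.
The servers are busy 31.32% of the time.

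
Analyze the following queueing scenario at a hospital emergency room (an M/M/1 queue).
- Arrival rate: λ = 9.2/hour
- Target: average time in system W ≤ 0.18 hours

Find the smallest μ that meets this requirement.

For M/M/1: W = 1/(μ-λ)
Need W ≤ 0.18, so 1/(μ-λ) ≤ 0.18
μ - λ ≥ 1/0.18 = 5.5556
μ ≥ 9.2 + 5.5556 = 14.7556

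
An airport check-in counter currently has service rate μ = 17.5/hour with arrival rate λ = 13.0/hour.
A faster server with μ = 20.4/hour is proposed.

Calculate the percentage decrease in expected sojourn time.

System 1: ρ₁ = 13.0/17.5 = 0.7429, W₁ = 1/(17.5-13.0) = 0.22222
System 2: ρ₂ = 13.0/20.4 = 0.6373, W₂ = 1/(20.4-13.0) = 0.13514
Improvement: (W₁-W₂)/W₁ = (0.22222-0.13514)/0.22222 = 39.19%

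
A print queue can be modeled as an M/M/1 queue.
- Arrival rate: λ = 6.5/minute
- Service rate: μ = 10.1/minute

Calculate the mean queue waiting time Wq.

First, compute utilization: ρ = λ/μ = 6.5/10.1 = 0.6436
For M/M/1: Wq = λ/(μ(μ-λ))
Wq = 6.5/(10.1 × (10.1-6.5))
Wq = 6.5/(10.1 × 3.60)
Wq = 0.1788 minutes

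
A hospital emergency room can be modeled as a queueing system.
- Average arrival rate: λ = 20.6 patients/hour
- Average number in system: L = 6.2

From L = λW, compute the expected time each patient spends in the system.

Little's Law: L = λW, so W = L/λ
W = 6.2/20.6 = 0.3010 hours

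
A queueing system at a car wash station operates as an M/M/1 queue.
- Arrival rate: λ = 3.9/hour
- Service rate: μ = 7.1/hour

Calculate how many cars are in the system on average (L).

ρ = λ/μ = 3.9/7.1 = 0.5493
For M/M/1: L = λ/(μ-λ)
L = 3.9/(7.1-3.9) = 3.9/3.20
L = 1.2188 cars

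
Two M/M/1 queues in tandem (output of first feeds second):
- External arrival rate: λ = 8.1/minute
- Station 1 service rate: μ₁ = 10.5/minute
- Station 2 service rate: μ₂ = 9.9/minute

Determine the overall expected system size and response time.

By Jackson's theorem, each station behaves as independent M/M/1.
Station 1: ρ₁ = 8.1/10.5 = 0.7714, L₁ = ρ₁/(1-ρ₁) = λ/(μ₁-λ) = 8.1/2.40 = 3.3750
Station 2: ρ₂ = 8.1/9.9 = 0.8182, L₂ = ρ₂/(1-ρ₂) = λ/(μ₂-λ) = 8.1/1.80 = 4.5000
Total: L = L₁ + L₂ = 3.3750 + 4.5000 = 7.8750
W = L/λ = 7.8750/8.1 = 0.9722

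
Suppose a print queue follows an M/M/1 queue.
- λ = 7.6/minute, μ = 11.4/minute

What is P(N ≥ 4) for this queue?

ρ = λ/μ = 7.6/11.4 = 0.66667
P(N ≥ n) = ρⁿ
P(N ≥ 4) = 0.66667^4
P(N ≥ 4) = 0.1975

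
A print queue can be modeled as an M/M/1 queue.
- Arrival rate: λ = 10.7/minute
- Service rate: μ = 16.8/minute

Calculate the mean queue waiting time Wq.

First, compute utilization: ρ = λ/μ = 10.7/16.8 = 0.6369
For M/M/1: Wq = λ/(μ(μ-λ))
Wq = 10.7/(16.8 × (16.8-10.7))
Wq = 10.7/(16.8 × 6.10)
Wq = 0.1044 minutes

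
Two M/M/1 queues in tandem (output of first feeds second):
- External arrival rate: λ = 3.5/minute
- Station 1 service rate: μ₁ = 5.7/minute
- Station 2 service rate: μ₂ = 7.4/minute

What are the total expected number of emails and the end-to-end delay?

By Jackson's theorem, each station behaves as independent M/M/1.
Station 1: ρ₁ = 3.5/5.7 = 0.6140, L₁ = ρ₁/(1-ρ₁) = λ/(μ₁-λ) = 3.5/2.20 = 1.5909
Station 2: ρ₂ = 3.5/7.4 = 0.4730, L₂ = ρ₂/(1-ρ₂) = λ/(μ₂-λ) = 3.5/3.90 = 0.89744
Total: L = L₁ + L₂ = 1.5909 + 0.89744 = 2.48834
W = L/λ = 2.48834/3.5 = 0.7110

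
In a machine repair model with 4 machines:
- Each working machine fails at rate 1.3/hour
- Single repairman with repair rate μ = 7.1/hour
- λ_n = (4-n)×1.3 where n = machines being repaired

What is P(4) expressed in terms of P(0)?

P(4)/P(0) = ∏_{i=0}^{4-1} λ_i/μ_{i+1}
= (4-0)×1.3/7.1 × (4-1)×1.3/7.1 × (4-2)×1.3/7.1 × (4-3)×1.3/7.1
= 0.02697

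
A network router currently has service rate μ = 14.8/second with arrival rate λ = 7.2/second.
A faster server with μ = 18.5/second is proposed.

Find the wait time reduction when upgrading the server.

System 1: ρ₁ = 7.2/14.8 = 0.4865, W₁ = 1/(14.8-7.2) = 0.13158
System 2: ρ₂ = 7.2/18.5 = 0.3892, W₂ = 1/(18.5-7.2) = 0.088496
Improvement: (W₁-W₂)/W₁ = (0.13158-0.088496)/0.13158 = 32.74%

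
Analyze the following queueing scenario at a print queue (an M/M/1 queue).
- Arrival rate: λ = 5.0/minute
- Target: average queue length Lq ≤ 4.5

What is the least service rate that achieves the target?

For M/M/1: Lq = λ²/(μ(μ-λ))
Need Lq ≤ 4.5, i.e. μ(μ-λ) ≥ λ²/4.5
μ² - 5.0μ - 25.00/4.5 ≥ 0  →  μ² - 5.0μ - 5.55556 ≥ 0
Quadratic formula (positive root): μ = [λ + √(λ² + 4×5.55556)]/2
Discriminant: 25.00 + 4×5.55556 = 47.2222, √47.2222 = 6.8718
μ ≥ (5.0 + 6.8718)/2 = 5.9359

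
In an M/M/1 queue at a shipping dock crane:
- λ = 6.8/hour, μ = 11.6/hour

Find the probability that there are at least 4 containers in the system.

ρ = λ/μ = 6.8/11.6 = 0.5862
P(N ≥ n) = ρⁿ
P(N ≥ 4) = 0.5862^4
P(N ≥ 4) = 0.1181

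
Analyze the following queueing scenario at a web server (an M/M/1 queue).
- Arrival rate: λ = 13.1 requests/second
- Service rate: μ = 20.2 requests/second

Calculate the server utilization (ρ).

Server utilization: ρ = λ/μ
ρ = 13.1/20.2 = 0.6485
The server is busy 64.85% of the time.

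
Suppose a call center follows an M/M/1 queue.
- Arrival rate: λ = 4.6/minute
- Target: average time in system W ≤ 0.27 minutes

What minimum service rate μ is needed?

For M/M/1: W = 1/(μ-λ)
Need W ≤ 0.27, so 1/(μ-λ) ≤ 0.27
μ - λ ≥ 1/0.27 = 3.7037
μ ≥ 4.6 + 3.7037 = 8.3037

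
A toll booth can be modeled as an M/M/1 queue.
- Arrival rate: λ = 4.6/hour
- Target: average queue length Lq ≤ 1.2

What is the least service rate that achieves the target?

For M/M/1: Lq = λ²/(μ(μ-λ))
Need Lq ≤ 1.2, i.e. μ(μ-λ) ≥ λ²/1.2
μ² - 4.6μ - 21.16/1.2 ≥ 0  →  μ² - 4.6μ - 17.63333 ≥ 0
Quadratic formula (positive root): μ = [λ + √(λ² + 4×17.63333)]/2
Discriminant: 21.16 + 4×17.63333 = 91.6933, √91.6933 = 9.5757
μ ≥ (4.6 + 9.5757)/2 = 7.0878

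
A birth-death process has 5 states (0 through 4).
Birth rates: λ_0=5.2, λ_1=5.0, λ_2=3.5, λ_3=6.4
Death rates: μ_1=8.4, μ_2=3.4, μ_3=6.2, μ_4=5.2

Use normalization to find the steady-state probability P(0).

Ratios P(n)/P(0) = (λ₀···λₙ₋₁)/(μ₁···μₙ):
P(1)/P(0) = (5.2)/(8.4) = 0.6190
P(2)/P(0) = (5.2×5.0)/(8.4×3.4) = 0.9104
P(3)/P(0) = (5.2×5.0×3.5)/(8.4×3.4×6.2) = 0.5139
P(4)/P(0) = (5.2×5.0×3.5×6.4)/(8.4×3.4×6.2×5.2) = 0.6325

Normalization: ∑ P(n) = 1
P(0) × (1.0000 + 0.6190 + 0.9104 + 0.5139 + 0.6325) = 1
P(0) × 3.6758 = 1
P(0) = 1/3.6758 = 0.2720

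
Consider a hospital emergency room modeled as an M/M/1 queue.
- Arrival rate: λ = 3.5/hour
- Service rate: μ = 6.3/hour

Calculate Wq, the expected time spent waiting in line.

First, compute utilization: ρ = λ/μ = 3.5/6.3 = 0.5556
For M/M/1: Wq = λ/(μ(μ-λ))
Wq = 3.5/(6.3 × (6.3-3.5))
Wq = 3.5/(6.3 × 2.80)
Wq = 0.1984 hours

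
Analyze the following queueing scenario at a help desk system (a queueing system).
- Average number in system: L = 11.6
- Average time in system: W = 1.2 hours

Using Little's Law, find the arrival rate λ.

Little's Law: L = λW, so λ = L/W
λ = 11.6/1.2 = 9.6667 tickets/hour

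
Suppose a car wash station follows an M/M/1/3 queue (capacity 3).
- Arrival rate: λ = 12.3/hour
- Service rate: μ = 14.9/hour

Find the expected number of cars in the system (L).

ρ = λ/μ = 12.3/14.9 = 0.8255
P₀ = (1-ρ)/(1-ρ^(K+1)) = (1-0.8255)/(1-0.8255^4) = 0.1745/0.5356 = 0.3258
P_K = P₀×ρ^K = 0.3258 × 0.8255^3 = 0.3258 × 0.5625 = 0.1833
L = ρ[1 - (K+1)ρ^K + Kρ^(K+1)] / [(1-ρ)(1-ρ^(K+1))]
L = 0.8255 × (1 - 4×0.5625372 + 3×0.4643744) / ((1 - 0.8255) × (1 - 0.4643744)) = 1.2628 cars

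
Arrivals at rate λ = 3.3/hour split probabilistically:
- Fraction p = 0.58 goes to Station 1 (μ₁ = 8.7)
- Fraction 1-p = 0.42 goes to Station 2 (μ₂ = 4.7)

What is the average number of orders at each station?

Effective rates: λ₁ = 3.3×0.58 = 1.914, λ₂ = 3.3×0.42 = 1.386
Station 1: ρ₁ = 1.914/8.7 = 0.2200, L₁ = ρ₁/(1-ρ₁) = 0.2200/(1-0.2200) = 0.2821
Station 2: ρ₂ = 1.386/4.7 = 0.2949, L₂ = ρ₂/(1-ρ₂) = 0.2949/(1-0.2949) = 0.4182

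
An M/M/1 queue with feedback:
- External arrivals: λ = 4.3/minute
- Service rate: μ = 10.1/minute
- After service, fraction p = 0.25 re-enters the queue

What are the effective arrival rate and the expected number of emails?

Effective arrival rate: λ_eff = λ/(1-p) = 4.3/(1-0.25) = 4.3/0.75 = 5.73333
ρ = λ_eff/μ = 5.73333/10.1 = 0.56766
L = ρ/(1-ρ) = 0.56766/(1-0.56766) = 1.3130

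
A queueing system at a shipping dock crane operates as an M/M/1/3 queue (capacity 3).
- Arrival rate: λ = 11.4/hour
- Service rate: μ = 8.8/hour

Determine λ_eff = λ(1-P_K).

ρ = λ/μ = 11.4/8.8 = 1.2955
P₀ = (1-ρ)/(1-ρ^(K+1)) = (1-1.2955)/(1-1.2955^4) = -0.295500/-1.81676 = 0.1627
P_K = P₀×ρ^K = 0.16265 × 1.2955^3 = 0.16265 × 2.1743 = 0.3536
λ_eff = λ(1-P_K) = 11.4 × (1 - 0.35363) = 11.4 × 0.64637 = 7.3686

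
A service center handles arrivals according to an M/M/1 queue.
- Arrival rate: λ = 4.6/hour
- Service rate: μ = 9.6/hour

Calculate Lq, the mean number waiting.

ρ = λ/μ = 4.6/9.6 = 0.4792
For M/M/1: Lq = λ²/(μ(μ-λ))
Lq = 21.16/(9.6 × 5.00)
Lq = 0.4408 customers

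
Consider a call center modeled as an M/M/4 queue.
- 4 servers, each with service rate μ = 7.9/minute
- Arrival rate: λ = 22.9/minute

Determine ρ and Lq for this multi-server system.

Traffic intensity: ρ = λ/(cμ) = 22.9/(4×7.9) = 0.7247
Since ρ = 0.7247 < 1, system is stable.
Offered load a = λ/μ = cρ = 22.9/7.9 = 2.8987
P₀ = [ Σₙ₌₀^3 aⁿ/n! + a^4/(4!(1-ρ)) ]⁻¹
Σ = a^0/0! + a^1/1! + a^2/2! + a^3/3! = 1.00000 + 2.89873 + 4.20133 + 4.05951 = 12.1596
a^4/(4!(1-ρ)) = 70.6047/(24 × 0.275316) = 10.6854
P₀ = 1/(12.1596 + 10.6854) = 0.04377
Lq = P₀·a^4·ρ / (4!(1-ρ)²) = 0.043773 × 70.6047 × 0.72468 / (24 × 0.075799) = 1.2312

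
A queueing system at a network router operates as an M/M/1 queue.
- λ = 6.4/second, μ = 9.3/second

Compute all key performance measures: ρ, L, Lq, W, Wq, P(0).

Step 1: ρ = λ/μ = 6.4/9.3 = 0.6882
Step 2: L = λ/(μ-λ) = 6.4/2.90 = 2.2069
Step 3: Lq = λ²/(μ(μ-λ)) = 40.96/(9.3×2.90) = 1.5187
Step 4: W = 1/(μ-λ) = 1/2.90 = 0.34483
Step 5: Wq = λ/(μ(μ-λ)) = 6.4/(9.3×2.90) = 0.2373
Step 6: P(0) = 1-ρ = 0.3118
Verify: L = λW = 6.4×0.34483 = 2.2069 ✔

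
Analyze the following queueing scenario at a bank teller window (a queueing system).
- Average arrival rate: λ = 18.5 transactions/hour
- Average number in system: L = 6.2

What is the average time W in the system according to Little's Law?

Little's Law: L = λW, so W = L/λ
W = 6.2/18.5 = 0.3351 hours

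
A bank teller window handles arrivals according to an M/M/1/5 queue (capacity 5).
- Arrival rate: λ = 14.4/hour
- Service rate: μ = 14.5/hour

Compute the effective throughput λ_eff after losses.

ρ = λ/μ = 14.4/14.5 = 0.9931
P₀ = (1-ρ)/(1-ρ^(K+1)) = (1-0.9931)/(1-0.9931^6) = 0.006900/0.04069 = 0.1696
P_K = P₀×ρ^K = 0.1696 × 0.9931^5 = 0.1696 × 0.9660 = 0.1638
λ_eff = λ(1-P_K) = 14.4 × (1 - 0.1638) = 14.4 × 0.8362 = 12.0413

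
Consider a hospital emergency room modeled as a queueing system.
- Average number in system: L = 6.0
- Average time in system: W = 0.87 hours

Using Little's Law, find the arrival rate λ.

Little's Law: L = λW, so λ = L/W
λ = 6.0/0.87 = 6.8966 patients/hour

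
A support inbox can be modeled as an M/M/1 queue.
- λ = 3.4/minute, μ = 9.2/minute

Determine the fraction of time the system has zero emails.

ρ = λ/μ = 3.4/9.2 = 0.3696
P(0) = 1 - ρ = 1 - 0.3696 = 0.6304
The server is idle 63.04% of the time.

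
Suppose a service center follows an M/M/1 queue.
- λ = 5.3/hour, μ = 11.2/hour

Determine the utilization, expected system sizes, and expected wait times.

Step 1: ρ = λ/μ = 5.3/11.2 = 0.4732
Step 2: L = λ/(μ-λ) = 5.3/5.90 = 0.8983
Step 3: Lq = λ²/(μ(μ-λ)) = 28.09/(11.2×5.90) = 0.4251
Step 4: W = 1/(μ-λ) = 1/5.90 = 0.1695
Step 5: Wq = λ/(μ(μ-λ)) = 5.3/(11.2×5.90) = 0.08021
Step 6: P(0) = 1-ρ = 0.5268
Verify: L = λW = 5.3×0.1695 = 0.8983 ✔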